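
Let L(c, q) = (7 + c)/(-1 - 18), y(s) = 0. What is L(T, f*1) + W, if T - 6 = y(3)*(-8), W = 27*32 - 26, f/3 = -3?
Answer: 15909/19 ≈ 837.32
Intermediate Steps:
f = -9 (f = 3*(-3) = -9)
W = 838 (W = 864 - 26 = 838)
T = 6 (T = 6 + 0*(-8) = 6 + 0 = 6)
L(c, q) = -7/19 - c/19 (L(c, q) = (7 + c)/(-19) = (7 + c)*(-1/19) = -7/19 - c/19)
L(T, f*1) + W = (-7/19 - 1/19*6) + 838 = (-7/19 - 6/19) + 838 = -13/19 + 838 = 15909/19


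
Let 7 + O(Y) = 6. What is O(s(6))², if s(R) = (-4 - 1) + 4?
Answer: 1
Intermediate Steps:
s(R) = -1 (s(R) = -5 + 4 = -1)
O(Y) = -1 (O(Y) = -7 + 6 = -1)
O(s(6))² = (-1)² = 1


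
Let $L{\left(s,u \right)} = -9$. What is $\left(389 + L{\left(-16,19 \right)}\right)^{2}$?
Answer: $144400$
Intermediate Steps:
$\left(389 + L{\left(-16,19 \right)}\right)^{2} = \left(389 - 9\right)^{2} = 380^{2} = 144400$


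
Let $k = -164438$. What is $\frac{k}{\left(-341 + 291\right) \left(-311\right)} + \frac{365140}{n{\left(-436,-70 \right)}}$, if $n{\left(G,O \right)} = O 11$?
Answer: $- \frac{290227213}{598675} \approx -484.78$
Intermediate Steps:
$n{\left(G,O \right)} = 11 O$
$\frac{k}{\left(-341 + 291\right) \left(-311\right)} + \frac{365140}{n{\left(-436,-70 \right)}} = - \frac{164438}{\left(-341 + 291\right) \left(-311\right)} + \frac{365140}{11 \left(-70\right)} = - \frac{164438}{\left(-50\right) \left(-311\right)} + \frac{365140}{-770} = - \frac{164438}{15550} + 365140 \left(- \frac{1}{770}\right) = \left(-164438\right) \frac{1}{15550} - \frac{36514}{77} = - \frac{82219}{7775} - \frac{36514}{77} = - \frac{290227213}{598675}$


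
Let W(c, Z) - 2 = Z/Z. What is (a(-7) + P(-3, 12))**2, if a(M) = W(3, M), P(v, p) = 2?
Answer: 25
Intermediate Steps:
W(c, Z) = 3 (W(c, Z) = 2 + Z/Z = 2 + 1 = 3)
a(M) = 3
(a(-7) + P(-3, 12))**2 = (3 + 2)**2 = 5**2 = 25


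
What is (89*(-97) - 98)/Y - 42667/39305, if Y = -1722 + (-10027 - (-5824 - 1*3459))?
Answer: 237955133/96926130 ≈ 2.4550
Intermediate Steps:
Y = -2466 (Y = -1722 + (-10027 - (-5824 - 3459)) = -1722 + (-10027 - 1*(-9283)) = -1722 + (-10027 + 9283) = -1722 - 744 = -2466)
(89*(-97) - 98)/Y - 42667/39305 = (89*(-97) - 98)/(-2466) - 42667/39305 = (-8633 - 98)*(-1/2466) - 42667*1/39305 = -8731*(-1/2466) - 42667/39305 = 8731/2466 - 42667/39305 = 237955133/96926130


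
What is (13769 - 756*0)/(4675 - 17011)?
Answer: -13769/12336 ≈ -1.1162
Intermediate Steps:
(13769 - 756*0)/(4675 - 17011) = (13769 + 0)/(-12336) = 13769*(-1/12336) = -13769/12336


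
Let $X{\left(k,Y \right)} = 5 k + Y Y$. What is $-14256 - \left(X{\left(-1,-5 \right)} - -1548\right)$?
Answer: $-15824$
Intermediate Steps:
$X{\left(k,Y \right)} = Y^{2} + 5 k$ ($X{\left(k,Y \right)} = 5 k + Y^{2} = Y^{2} + 5 k$)
$-14256 - \left(X{\left(-1,-5 \right)} - -1548\right) = -14256 - \left(\left(\left(-5\right)^{2} + 5 \left(-1\right)\right) - -1548\right) = -14256 - \left(\left(25 - 5\right) + 1548\right) = -14256 - \left(20 + 1548\right) = -14256 - 1568 = -15824$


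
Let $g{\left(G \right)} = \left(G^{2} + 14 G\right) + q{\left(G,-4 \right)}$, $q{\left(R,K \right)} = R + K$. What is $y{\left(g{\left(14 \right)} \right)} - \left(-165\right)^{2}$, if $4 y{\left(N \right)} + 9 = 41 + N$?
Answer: $- \frac{54233}{2} \approx -27117.0$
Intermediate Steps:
$q{\left(R,K \right)} = K + R$
$g{\left(G \right)} = -4 + G^{2} + 15 G$ ($g{\left(G \right)} = \left(G^{2} + 14 G\right) + \left(-4 + G\right) = -4 + G^{2} + 15 G$)
$y{\left(N \right)} = 8 + \frac{N}{4}$ ($y{\left(N \right)} = - \frac{9}{4} + \frac{41 + N}{4} = - \frac{9}{4} + \left(\frac{41}{4} + \frac{N}{4}\right) = 8 + \frac{N}{4}$)
$y{\left(g{\left(14 \right)} \right)} - \left(-165\right)^{2} = \left(8 + \frac{-4 + 14^{2} + 15 \cdot 14}{4}\right) - \left(-165\right)^{2} = \left(8 + \frac{-4 + 196 + 210}{4}\right) - 27225 = \left(8 + \frac{1}{4} \cdot 402\right) - 27225 = \left(8 + \frac{201}{2}\right) - 27225 = \frac{217}{2} - 27225 = - \frac{54233}{2}$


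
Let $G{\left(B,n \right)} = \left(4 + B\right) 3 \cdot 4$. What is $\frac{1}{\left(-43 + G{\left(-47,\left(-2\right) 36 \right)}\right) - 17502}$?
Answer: $- \frac{1}{18061} \approx -5.5368 \cdot 10^{-5}$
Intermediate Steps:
$G{\left(B,n \right)} = 48 + 12 B$ ($G{\left(B,n \right)} = \left(12 + 3 B\right) 4 = 48 + 12 B$)
$\frac{1}{\left(-43 + G{\left(-47,\left(-2\right) 36 \right)}\right) - 17502} = \frac{1}{\left(-43 + \left(48 + 12 \left(-47\right)\right)\right) - 17502} = \frac{1}{\left(-43 + \left(48 - 564\right)\right) - 17502} = \frac{1}{\left(-43 - 516\right) - 17502} = \frac{1}{-559 - 17502} = \frac{1}{-18061} = - \frac{1}{18061}$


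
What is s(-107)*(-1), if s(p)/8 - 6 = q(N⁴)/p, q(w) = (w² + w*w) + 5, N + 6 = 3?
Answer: 99880/107 ≈ 933.46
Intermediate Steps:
N = -3 (N = -6 + 3 = -3)
q(w) = 5 + 2*w² (q(w) = (w² + w²) + 5 = 2*w² + 5 = 5 + 2*w²)
s(p) = 48 + 105016/p (s(p) = 48 + 8*((5 + 2*((-3)⁴)²)/p) = 48 + 8*((5 + 2*81²)/p) = 48 + 8*((5 + 2*6561)/p) = 48 + 8*((5 + 13122)/p) = 48 + 8*(13127/p) = 48 + 105016/p)
s(-107)*(-1) = (48 + 105016/(-107))*(-1) = (48 + 105016*(-1/107))*(-1) = (48 - 105016/107)*(-1) = -99880/107*(-1) = 99880/107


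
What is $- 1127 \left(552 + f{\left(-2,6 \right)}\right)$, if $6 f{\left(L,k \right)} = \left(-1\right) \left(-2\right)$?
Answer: $- \frac{1867439}{3} \approx -6.2248 \cdot 10^{5}$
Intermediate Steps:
$f{\left(L,k \right)} = \frac{1}{3}$ ($f{\left(L,k \right)} = \frac{\left(-1\right) \left(-2\right)}{6} = \frac{1}{6} \cdot 2 = \frac{1}{3}$)
$- 1127 \left(552 + f{\left(-2,6 \right)}\right) = - 1127 \left(552 + \frac{1}{3}\right) = \left(-1127\right) \frac{1657}{3} = - \frac{1867439}{3}$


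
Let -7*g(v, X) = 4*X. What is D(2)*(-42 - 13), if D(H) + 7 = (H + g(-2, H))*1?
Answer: 2365/7 ≈ 337.86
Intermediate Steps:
g(v, X) = -4*X/7
D(H) = -7 + 3*H/7 (D(H) = -7 + (H - 4*H/7)*1 = -7 + (3*H/7)*1 = -7 + 3*H/7)
D(2)*(-42 - 13) = (-7 + (3/7)*2)*(-42 - 13) = (-7 + 6/7)*(-55) = -43/7*(-55) = 2365/7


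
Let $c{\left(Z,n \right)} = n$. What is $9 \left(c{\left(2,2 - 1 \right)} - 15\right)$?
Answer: $-126$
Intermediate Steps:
$9 \left(c{\left(2,2 - 1 \right)} - 15\right) = 9 \left(\left(2 - 1\right) - 15\right) = 9 \left(1 - 15\right) = 9 \left(-14\right) = -126$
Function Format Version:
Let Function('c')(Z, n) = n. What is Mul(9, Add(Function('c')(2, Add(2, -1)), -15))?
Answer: -126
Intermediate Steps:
Mul(9, Add(Function('c')(2, Add(2, -1)), -15)) = Mul(9, Add(Add(2, -1), -15)) = Mul(9, Add(1, -15)) = Mul(9, -14) = -126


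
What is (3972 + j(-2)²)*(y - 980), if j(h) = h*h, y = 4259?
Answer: 13076652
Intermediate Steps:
j(h) = h²
(3972 + j(-2)²)*(y - 980) = (3972 + ((-2)²)²)*(4259 - 980) = (3972 + 4²)*3279 = (3972 + 16)*3279 = 3988*3279 = 13076652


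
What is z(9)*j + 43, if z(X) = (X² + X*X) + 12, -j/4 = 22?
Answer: -15269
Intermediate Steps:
j = -88 (j = -4*22 = -88)
z(X) = 12 + 2*X² (z(X) = (X² + X²) + 12 = 2*X² + 12 = 12 + 2*X²)
z(9)*j + 43 = (12 + 2*9²)*(-88) + 43 = (12 + 2*81)*(-88) + 43 = (12 + 162)*(-88) + 43 = 174*(-88) + 43 = -15312 + 43 = -15269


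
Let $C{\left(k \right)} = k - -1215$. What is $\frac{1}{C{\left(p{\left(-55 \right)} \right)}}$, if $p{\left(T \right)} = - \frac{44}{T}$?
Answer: $\frac{5}{6079} \approx 0.0008225$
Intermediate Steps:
$C{\left(k \right)} = 1215 + k$ ($C{\left(k \right)} = k + 1215 = 1215 + k$)
$\frac{1}{C{\left(p{\left(-55 \right)} \right)}} = \frac{1}{1215 - \frac{44}{-55}} = \frac{1}{1215 - - \frac{4}{5}} = \frac{1}{1215 + \frac{4}{5}} = \frac{1}{\frac{6079}{5}} = \frac{5}{6079}$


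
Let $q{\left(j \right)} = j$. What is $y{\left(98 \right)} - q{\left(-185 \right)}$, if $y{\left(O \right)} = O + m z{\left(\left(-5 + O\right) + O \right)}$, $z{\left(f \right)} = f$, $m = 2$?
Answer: $665$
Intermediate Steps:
$y{\left(O \right)} = -10 + 5 O$ ($y{\left(O \right)} = O + 2 \left(\left(-5 + O\right) + O\right) = O + 2 \left(-5 + 2 O\right) = O + \left(-10 + 4 O\right) = -10 + 5 O$)
$y{\left(98 \right)} - q{\left(-185 \right)} = \left(-10 + 5 \cdot 98\right) - -185 = \left(-10 + 490\right) + 185 = 480 + 185 = 665$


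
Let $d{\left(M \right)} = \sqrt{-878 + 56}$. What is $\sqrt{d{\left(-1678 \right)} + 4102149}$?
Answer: $\sqrt{4102149 + i \sqrt{822}} \approx 2025.4 + 0.007 i$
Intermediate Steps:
$d{\left(M \right)} = i \sqrt{822}$ ($d{\left(M \right)} = \sqrt{-822} = i \sqrt{822}$)
$\sqrt{d{\left(-1678 \right)} + 4102149} = \sqrt{i \sqrt{822} + 4102149} = \sqrt{4102149 + i \sqrt{822}}$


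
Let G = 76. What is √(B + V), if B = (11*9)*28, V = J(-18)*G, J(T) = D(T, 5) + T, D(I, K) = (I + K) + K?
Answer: 2*√199 ≈ 28.213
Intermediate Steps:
D(I, K) = I + 2*K
J(T) = 10 + 2*T (J(T) = (T + 2*5) + T = (T + 10) + T = (10 + T) + T = 10 + 2*T)
V = -1976 (V = (10 + 2*(-18))*76 = (10 - 36)*76 = -26*76 = -1976)
B = 2772 (B = 99*28 = 2772)
√(B + V) = √(2772 - 1976) = √796 = 2*√199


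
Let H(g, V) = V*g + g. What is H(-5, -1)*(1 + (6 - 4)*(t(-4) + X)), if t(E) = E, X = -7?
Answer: 0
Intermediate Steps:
H(g, V) = g + V*g
H(-5, -1)*(1 + (6 - 4)*(t(-4) + X)) = (-5*(1 - 1))*(1 + (6 - 4)*(-4 - 7)) = (-5*0)*(1 + 2*(-11)) = 0*(1 - 22) = 0*(-21) = 0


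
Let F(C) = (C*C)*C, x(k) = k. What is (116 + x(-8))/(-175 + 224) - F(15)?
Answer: -165267/49 ≈ -3372.8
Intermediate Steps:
F(C) = C³ (F(C) = C²*C = C³)
(116 + x(-8))/(-175 + 224) - F(15) = (116 - 8)/(-175 + 224) - 1*15³ = 108/49 - 1*3375 = 108*(1/49) - 3375 = 108/49 - 3375 = -165267/49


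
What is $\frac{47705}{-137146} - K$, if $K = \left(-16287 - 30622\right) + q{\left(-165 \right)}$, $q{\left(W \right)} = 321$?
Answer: $\frac{135942769}{2918} \approx 46588.0$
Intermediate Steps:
$K = -46588$ ($K = \left(-16287 - 30622\right) + 321 = -46909 + 321 = -46588$)
$\frac{47705}{-137146} - K = \frac{47705}{-137146} - -46588 = 47705 \left(- \frac{1}{137146}\right) + 46588 = - \frac{1015}{2918} + 46588 = \frac{135942769}{2918}$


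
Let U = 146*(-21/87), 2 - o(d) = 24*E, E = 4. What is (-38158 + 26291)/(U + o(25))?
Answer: 344143/3748 ≈ 91.820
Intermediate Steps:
o(d) = -94 (o(d) = 2 - 24*4 = 2 - 1*96 = 2 - 96 = -94)
U = -1022/29 (U = 146*(-21*1/87) = 146*(-7/29) = -1022/29 ≈ -35.241)
(-38158 + 26291)/(U + o(25)) = (-38158 + 26291)/(-1022/29 - 94) = -11867/(-3748/29) = -11867*(-29/3748) = 344143/3748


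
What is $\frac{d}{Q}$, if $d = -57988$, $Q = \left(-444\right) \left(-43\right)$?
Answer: $- \frac{14497}{4773} \approx -3.0373$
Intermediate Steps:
$Q = 19092$
$\frac{d}{Q} = - \frac{57988}{19092} = \left(-57988\right) \frac{1}{19092} = - \frac{14497}{4773}$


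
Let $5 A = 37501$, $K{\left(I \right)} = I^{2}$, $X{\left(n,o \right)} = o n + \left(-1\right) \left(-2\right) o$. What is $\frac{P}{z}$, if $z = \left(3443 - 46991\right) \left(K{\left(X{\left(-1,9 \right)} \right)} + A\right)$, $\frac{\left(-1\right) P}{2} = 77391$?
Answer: $\frac{128985}{275121748} \approx 0.00046883$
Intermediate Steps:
$X{\left(n,o \right)} = 2 o + n o$ ($X{\left(n,o \right)} = n o + 2 o = 2 o + n o$)
$P = -154782$ ($P = \left(-2\right) 77391 = -154782$)
$A = \frac{37501}{5}$ ($A = \frac{1}{5} \cdot 37501 = \frac{37501}{5} \approx 7500.2$)
$z = - \frac{1650730488}{5}$ ($z = \left(3443 - 46991\right) \left(\left(9 \left(2 - 1\right)\right)^{2} + \frac{37501}{5}\right) = - 43548 \left(\left(9 \cdot 1\right)^{2} + \frac{37501}{5}\right) = - 43548 \left(9^{2} + \frac{37501}{5}\right) = - 43548 \left(81 + \frac{37501}{5}\right) = \left(-43548\right) \frac{37906}{5} = - \frac{1650730488}{5} \approx -3.3015 \cdot 10^{8}$)
$\frac{P}{z} = - \frac{154782}{- \frac{1650730488}{5}} = \left(-154782\right) \left(- \frac{5}{1650730488}\right) = \frac{128985}{275121748}$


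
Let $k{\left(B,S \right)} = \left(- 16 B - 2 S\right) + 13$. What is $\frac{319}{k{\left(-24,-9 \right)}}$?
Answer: $\frac{319}{415} \approx 0.76867$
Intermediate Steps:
$k{\left(B,S \right)} = 13 - 16 B - 2 S$
$\frac{319}{k{\left(-24,-9 \right)}} = \frac{319}{13 - -384 - -18} = \frac{319}{13 + 384 + 18} = \frac{319}{415}$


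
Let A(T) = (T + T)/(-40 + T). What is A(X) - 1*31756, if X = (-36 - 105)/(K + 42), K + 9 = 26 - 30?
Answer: -41314274/1301 ≈ -31756.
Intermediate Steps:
K = -13 (K = -9 + (26 - 30) = -9 - 4 = -13)
X = -141/29 (X = (-36 - 105)/(-13 + 42) = -141/29 ≈ -4.8621)
A(T) = 2*T/(-40 + T) (A(T) = (2*T)/(-40 + T) = 2*T/(-40 + T))
A(X) - 1*31756 = 2*(-141/29)/(-40 - 141/29) - 1*31756 = 2*(-141/29)/(-1301/29) - 31756 = 2*(-141/29)*(-29/1301) - 31756 = 282/1301 - 31756 = -41314274/1301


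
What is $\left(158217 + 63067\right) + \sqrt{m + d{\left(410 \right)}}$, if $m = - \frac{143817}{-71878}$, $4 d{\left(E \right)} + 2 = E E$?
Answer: $221284 + \frac{\sqrt{54281921088746}}{35939} \approx 2.2149 \cdot 10^{5}$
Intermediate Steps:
$d{\left(E \right)} = - \frac{1}{2} + \frac{E^{2}}{4}$ ($d{\left(E \right)} = - \frac{1}{2} + \frac{E E}{4} = - \frac{1}{2} + \frac{E^{2}}{4}$)
$m = \frac{143817}{71878}$ ($m = \left(-143817\right) \left(- \frac{1}{71878}\right) = \frac{143817}{71878} \approx 2.0008$)
$\left(158217 + 63067\right) + \sqrt{m + d{\left(410 \right)}} = \left(158217 + 63067\right) + \sqrt{\frac{143817}{71878} - \left(\frac{1}{2} - \frac{410^{2}}{4}\right)} = 221284 + \sqrt{\frac{143817}{71878} + \left(- \frac{1}{2} + \frac{1}{4} \cdot 168100\right)} = 221284 + \sqrt{\frac{143817}{71878} + \left(- \frac{1}{2} + 42025\right)} = 221284 + \sqrt{\frac{143817}{71878} + \frac{84049}{2}} = 221284 + \sqrt{\frac{1510390414}{35939}} = 221284 + \frac{\sqrt{54281921088746}}{35939}$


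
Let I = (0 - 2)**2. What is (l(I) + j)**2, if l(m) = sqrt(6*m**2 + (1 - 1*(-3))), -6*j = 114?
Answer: 81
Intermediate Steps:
j = -19 (j = -1/6*114 = -19)
I = 4 (I = (-2)**2 = 4)
l(m) = sqrt(4 + 6*m**2) (l(m) = sqrt(6*m**2 + (1 + 3)) = sqrt(6*m**2 + 4) = sqrt(4 + 6*m**2))
(l(I) + j)**2 = (sqrt(4 + 6*4**2) - 19)**2 = (sqrt(4 + 6*16) - 19)**2 = (sqrt(4 + 96) - 19)**2 = (sqrt(100) - 19)**2 = (10 - 19)**2 = (-9)**2 = 81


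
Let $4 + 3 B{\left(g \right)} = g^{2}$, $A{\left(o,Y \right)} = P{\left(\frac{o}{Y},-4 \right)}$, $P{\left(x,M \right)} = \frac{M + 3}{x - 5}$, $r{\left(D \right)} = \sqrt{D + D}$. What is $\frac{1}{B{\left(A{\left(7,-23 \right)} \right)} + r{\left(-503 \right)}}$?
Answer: $- \frac{292753396}{223249526297} - \frac{221533456 i \sqrt{1006}}{223249526297} \approx -0.0013113 - 0.031474 i$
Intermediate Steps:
$r{\left(D \right)} = \sqrt{2} \sqrt{D}$ ($r{\left(D \right)} = \sqrt{2 D} = \sqrt{2} \sqrt{D}$)
$P{\left(x,M \right)} = \frac{3 + M}{-5 + x}$
$A{\left(o,Y \right)} = - \frac{1}{-5 + \frac{o}{Y}}$ ($A{\left(o,Y \right)} = \frac{3 - 4}{-5 + \frac{o}{Y}} = \frac{1}{-5 + \frac{o}{Y}} \left(-1\right) = - \frac{1}{-5 + \frac{o}{Y}}$)
$B{\left(g \right)} = - \frac{4}{3} + \frac{g^{2}}{3}$
$\frac{1}{B{\left(A{\left(7,-23 \right)} \right)} + r{\left(-503 \right)}} = \frac{1}{\left(- \frac{4}{3} + \frac{\left(- \frac{23}{\left(-1\right) 7 + 5 \left(-23\right)}\right)^{2}}{3}\right) + \sqrt{2} \sqrt{-503}} = \frac{1}{\left(- \frac{4}{3} + \frac{\left(- \frac{23}{-7 - 115}\right)^{2}}{3}\right) + \sqrt{2} i \sqrt{503}} = \frac{1}{\left(- \frac{4}{3} + \frac{\left(- \frac{23}{-122}\right)^{2}}{3}\right) + i \sqrt{1006}} = \frac{1}{\left(- \frac{4}{3} + \frac{\left(\left(-23\right) \left(- \frac{1}{122}\right)\right)^{2}}{3}\right) + i \sqrt{1006}} = \frac{1}{\left(- \frac{4}{3} + \frac{\left(\frac{23}{122}\right)^{2}}{3}\right) + i \sqrt{1006}} = \frac{1}{\left(- \frac{4}{3} + \frac{1}{3} \cdot \frac{529}{14884}\right) + i \sqrt{1006}} = \frac{1}{\left(- \frac{4}{3} + \frac{529}{44652}\right) + i \sqrt{1006}} = \frac{1}{- \frac{19669}{14884} + i \sqrt{1006}}$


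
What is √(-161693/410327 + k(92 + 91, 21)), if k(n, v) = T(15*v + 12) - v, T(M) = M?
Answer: √51454336556663/410327 ≈ 17.482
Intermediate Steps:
k(n, v) = 12 + 14*v (k(n, v) = (15*v + 12) - v = (12 + 15*v) - v = 12 + 14*v)
√(-161693/410327 + k(92 + 91, 21)) = √(-161693/410327 + (12 + 14*21)) = √(-161693*1/410327 + (12 + 294)) = √(-161693/410327 + 306) = √(125398369/410327) = √51454336556663/410327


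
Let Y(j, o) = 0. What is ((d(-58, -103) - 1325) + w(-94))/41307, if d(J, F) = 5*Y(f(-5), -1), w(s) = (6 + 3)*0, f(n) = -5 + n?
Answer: -1325/41307 ≈ -0.032077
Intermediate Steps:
w(s) = 0 (w(s) = 9*0 = 0)
d(J, F) = 0 (d(J, F) = 5*0 = 0)
((d(-58, -103) - 1325) + w(-94))/41307 = ((0 - 1325) + 0)/41307 = (-1325 + 0)*(1/41307) = -1325*1/41307 = -1325/41307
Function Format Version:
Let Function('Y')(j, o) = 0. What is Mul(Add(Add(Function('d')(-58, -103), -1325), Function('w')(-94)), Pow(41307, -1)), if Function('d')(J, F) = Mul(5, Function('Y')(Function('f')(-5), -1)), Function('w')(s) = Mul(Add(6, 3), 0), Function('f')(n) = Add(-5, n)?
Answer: Rational(-1325, 41307) ≈ -0.032077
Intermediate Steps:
Function('w')(s) = 0 (Function('w')(s) = Mul(9, 0) = 0)
Function('d')(J, F) = 0 (Function('d')(J, F) = Mul(5, 0) = 0)
Mul(Add(Add(Function('d')(-58, -103), -1325), Function('w')(-94)), Pow(41307, -1)) = Mul(Add(Add(0, -1325), 0), Pow(41307, -1)) = Mul(Add(-1325, 0), Rational(1, 41307)) = Mul(-1325, Rational(1, 41307)) = Rational(-1325, 41307)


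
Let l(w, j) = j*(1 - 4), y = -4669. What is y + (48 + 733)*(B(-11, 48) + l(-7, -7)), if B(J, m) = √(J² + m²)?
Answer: 11732 + 3905*√97 ≈ 50192.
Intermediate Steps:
l(w, j) = -3*j (l(w, j) = j*(-3) = -3*j)
y + (48 + 733)*(B(-11, 48) + l(-7, -7)) = -4669 + (48 + 733)*(√((-11)² + 48²) - 3*(-7)) = -4669 + 781*(√(121 + 2304) + 21) = -4669 + 781*(√2425 + 21) = -4669 + 781*(5*√97 + 21) = -4669 + 781*(21 + 5*√97) = -4669 + (16401 + 3905*√97) = 11732 + 3905*√97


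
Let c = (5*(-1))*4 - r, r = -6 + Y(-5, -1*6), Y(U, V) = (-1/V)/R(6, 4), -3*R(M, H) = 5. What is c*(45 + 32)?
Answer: -10703/10 ≈ -1070.3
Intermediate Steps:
R(M, H) = -5/3 (R(M, H) = -⅓*5 = -5/3)
Y(U, V) = 3/(5*V) (Y(U, V) = (-1/V)/(-5/3) = -1/V*(-⅗) = 3/(5*V))
r = -61/10 (r = -6 + 3/(5*((-1*6))) = -6 + (⅗)/(-6) = -6 + (⅗)*(-⅙) = -6 - ⅒ = -61/10 ≈ -6.1000)
c = -139/10 (c = (5*(-1))*4 - 1*(-61/10) = -5*4 + 61/10 = -20 + 61/10 = -139/10 ≈ -13.900)
c*(45 + 32) = -139*(45 + 32)/10 = -139/10*77 = -10703/10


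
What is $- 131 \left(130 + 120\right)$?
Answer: $-32750$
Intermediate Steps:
$- 131 \left(130 + 120\right) = \left(-131\right) 250 = -32750$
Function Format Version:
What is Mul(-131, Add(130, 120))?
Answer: -32750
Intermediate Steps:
Mul(-131, Add(130, 120)) = Mul(-131, 250) = -32750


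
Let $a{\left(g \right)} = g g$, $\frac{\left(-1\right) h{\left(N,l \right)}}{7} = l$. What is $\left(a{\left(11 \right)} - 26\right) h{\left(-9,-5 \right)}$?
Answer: $3325$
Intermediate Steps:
$h{\left(N,l \right)} = - 7 l$
$a{\left(g \right)} = g^{2}$
$\left(a{\left(11 \right)} - 26\right) h{\left(-9,-5 \right)} = \left(11^{2} - 26\right) \left(\left(-7\right) \left(-5\right)\right) = \left(121 - 26\right) 35 = 95 \cdot 35 = 3325$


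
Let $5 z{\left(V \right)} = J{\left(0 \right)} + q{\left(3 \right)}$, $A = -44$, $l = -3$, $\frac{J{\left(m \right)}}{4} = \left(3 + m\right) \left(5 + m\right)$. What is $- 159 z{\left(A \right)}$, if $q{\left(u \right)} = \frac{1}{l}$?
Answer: $- \frac{9487}{5} \approx -1897.4$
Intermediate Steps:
$J{\left(m \right)} = 4 \left(3 + m\right) \left(5 + m\right)$
$q{\left(u \right)} = - \frac{1}{3}$ ($q{\left(u \right)} = \frac{1}{-3} = - \frac{1}{3}$)
$z{\left(V \right)} = \frac{179}{15}$ ($z{\left(V \right)} = \frac{\left(60 + 4 \cdot 0^{2} + 32 \cdot 0\right) - \frac{1}{3}}{5} = \frac{\left(60 + 4 \cdot 0 + 0\right) - \frac{1}{3}}{5} = \frac{\left(60 + 0 + 0\right) - \frac{1}{3}}{5} = \frac{60 - \frac{1}{3}}{5} = \frac{1}{5} \cdot \frac{179}{3} = \frac{179}{15}$)
$- 159 z{\left(A \right)} = \left(-159\right) \frac{179}{15} = - \frac{9487}{5}$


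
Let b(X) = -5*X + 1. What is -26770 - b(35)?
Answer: -26596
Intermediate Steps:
b(X) = 1 - 5*X
-26770 - b(35) = -26770 - (1 - 5*35) = -26770 - (1 - 175) = -26770 - 1*(-174) = -26770 + 174 = -26596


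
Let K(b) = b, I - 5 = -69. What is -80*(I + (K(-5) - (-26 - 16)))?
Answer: 2160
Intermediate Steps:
I = -64 (I = 5 - 69 = -64)
-80*(I + (K(-5) - (-26 - 16))) = -80*(-64 + (-5 - (-26 - 16))) = -80*(-64 + (-5 - 1*(-42))) = -80*(-64 + (-5 + 42)) = -80*(-64 + 37) = -80*(-27) = 2160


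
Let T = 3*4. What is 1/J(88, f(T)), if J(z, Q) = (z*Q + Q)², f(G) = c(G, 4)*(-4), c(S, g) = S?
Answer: 1/18249984 ≈ 5.4795e-8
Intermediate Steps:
T = 12
f(G) = -4*G (f(G) = G*(-4) = -4*G)
J(z, Q) = (Q + Q*z)² (J(z, Q) = (Q*z + Q)² = (Q + Q*z)²)
1/J(88, f(T)) = 1/((-4*12)²*(1 + 88)²) = 1/((-48)²*89²) = 1/(2304*7921) = 1/18249984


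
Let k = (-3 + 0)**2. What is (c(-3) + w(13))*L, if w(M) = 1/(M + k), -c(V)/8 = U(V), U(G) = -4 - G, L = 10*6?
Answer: 5310/11 ≈ 482.73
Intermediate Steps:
L = 60
k = 9 (k = (-3)**2 = 9)
c(V) = 32 + 8*V (c(V) = -8*(-4 - V) = 32 + 8*V)
w(M) = 1/(9 + M) (w(M) = 1/(M + 9) = 1/(9 + M))
(c(-3) + w(13))*L = ((32 + 8*(-3)) + 1/(9 + 13))*60 = ((32 - 24) + 1/22)*60 = (8 + 1/22)*60 = (177/22)*60 = 5310/11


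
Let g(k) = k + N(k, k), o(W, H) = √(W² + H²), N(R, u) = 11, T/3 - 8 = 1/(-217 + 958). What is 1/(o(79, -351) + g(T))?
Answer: -1067781/3911186831 + 61009*√129442/7822373662 ≈ 0.0025330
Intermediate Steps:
T = 5929/247 (T = 24 + 3/(-217 + 958) = 24 + 3/741 = 24 + 3*(1/741) = 24 + 1/247 = 5929/247 ≈ 24.004)
o(W, H) = √(H² + W²)
g(k) = 11 + k (g(k) = k + 11 = 11 + k)
1/(o(79, -351) + g(T)) = 1/(√((-351)² + 79²) + (11 + 5929/247)) = 1/(√(123201 + 6241) + 8646/247) = 1/(√129442 + 8646/247) = 1/(8646/247 + √129442)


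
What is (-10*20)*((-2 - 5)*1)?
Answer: 1400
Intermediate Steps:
(-10*20)*((-2 - 5)*1) = -(-1400) = -200*(-7) = 1400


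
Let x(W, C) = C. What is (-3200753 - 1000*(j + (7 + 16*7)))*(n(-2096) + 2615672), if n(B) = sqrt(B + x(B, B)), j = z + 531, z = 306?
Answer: -10872702433016 - 16627012*I*sqrt(262) ≈ -1.0873e+13 - 2.6913e+8*I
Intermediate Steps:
j = 837 (j = 306 + 531 = 837)
n(B) = sqrt(2)*sqrt(B) (n(B) = sqrt(B + B) = sqrt(2*B) = sqrt(2)*sqrt(B))
(-3200753 - 1000*(j + (7 + 16*7)))*(n(-2096) + 2615672) = (-3200753 - 1000*(837 + (7 + 16*7)))*(sqrt(2)*sqrt(-2096) + 2615672) = (-3200753 - 1000*(837 + (7 + 112)))*(sqrt(2)*(4*I*sqrt(131)) + 2615672) = (-3200753 - 1000*(837 + 119))*(4*I*sqrt(262) + 2615672) = (-3200753 - 1000*956)*(2615672 + 4*I*sqrt(262)) = (-3200753 - 956000)*(2615672 + 4*I*sqrt(262)) = -4156753*(2615672 + 4*I*sqrt(262)) = -10872702433016 - 16627012*I*sqrt(262)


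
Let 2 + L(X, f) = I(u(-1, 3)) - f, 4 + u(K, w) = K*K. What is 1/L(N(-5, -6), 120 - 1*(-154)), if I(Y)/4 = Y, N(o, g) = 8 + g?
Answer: -1/288 ≈ -0.0034722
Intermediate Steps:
u(K, w) = -4 + K² (u(K, w) = -4 + K*K = -4 + K²)
I(Y) = 4*Y
L(X, f) = -14 - f (L(X, f) = -2 + (4*(-4 + (-1)²) - f) = -2 + (4*(-4 + 1) - f) = -2 + (4*(-3) - f) = -2 + (-12 - f) = -14 - f)
1/L(N(-5, -6), 120 - 1*(-154)) = 1/(-14 - (120 - 1*(-154))) = 1/(-14 - (120 + 154)) = 1/(-14 - 1*274) = 1/(-14 - 274) = 1/(-288) = -1/288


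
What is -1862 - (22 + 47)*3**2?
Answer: -2483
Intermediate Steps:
-1862 - (22 + 47)*3**2 = -1862 - 69*9 = -1862 - 1*621 = -1862 - 621 = -2483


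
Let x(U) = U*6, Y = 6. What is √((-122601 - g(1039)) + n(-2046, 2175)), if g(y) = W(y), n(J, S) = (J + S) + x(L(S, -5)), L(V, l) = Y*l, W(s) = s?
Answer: I*√123691 ≈ 351.7*I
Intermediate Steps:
L(V, l) = 6*l
x(U) = 6*U
n(J, S) = -180 + J + S (n(J, S) = (J + S) + 6*(6*(-5)) = (J + S) + 6*(-30) = (J + S) - 180 = -180 + J + S)
g(y) = y
√((-122601 - g(1039)) + n(-2046, 2175)) = √((-122601 - 1*1039) + (-180 - 2046 + 2175)) = √((-122601 - 1039) - 51) = √(-123640 - 51) = √(-123691) = I*√123691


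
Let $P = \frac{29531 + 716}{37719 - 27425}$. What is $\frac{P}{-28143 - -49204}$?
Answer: $\frac{30247}{216801934} \approx 0.00013951$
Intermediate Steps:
$P = \frac{30247}{10294} \approx 2.9383$
$\frac{P}{-28143 - -49204} = \frac{30247}{10294 \left(-28143 - -49204\right)} = \frac{30247}{10294 \left(-28143 + 49204\right)} = \frac{30247}{10294 \cdot 21061} = \frac{30247}{10294} \cdot \frac{1}{21061} = \frac{30247}{216801934}$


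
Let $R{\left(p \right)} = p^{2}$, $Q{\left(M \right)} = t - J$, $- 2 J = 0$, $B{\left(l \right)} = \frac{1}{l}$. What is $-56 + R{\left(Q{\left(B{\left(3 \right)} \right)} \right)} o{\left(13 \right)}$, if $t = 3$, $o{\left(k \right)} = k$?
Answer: $61$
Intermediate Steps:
$J = 0$ ($J = \left(- \frac{1}{2}\right) 0 = 0$)
$Q{\left(M \right)} = 3$ ($Q{\left(M \right)} = 3 - 0 = 3 + 0 = 3$)
$-56 + R{\left(Q{\left(B{\left(3 \right)} \right)} \right)} o{\left(13 \right)} = -56 + 3^{2} \cdot 13 = -56 + 9 \cdot 13 = -56 + 117 = 61$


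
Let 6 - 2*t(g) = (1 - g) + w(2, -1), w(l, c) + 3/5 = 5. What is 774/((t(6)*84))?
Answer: 215/77 ≈ 2.7922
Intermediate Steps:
w(l, c) = 22/5 (w(l, c) = -⅗ + 5 = 22/5)
t(g) = 3/10 + g/2 (t(g) = 3 - ((1 - g) + 22/5)/2 = 3 - (27/5 - g)/2 = 3 + (-27/10 + g/2) = 3/10 + g/2)
774/((t(6)*84)) = 774/(((3/10 + (½)*6)*84)) = 774/(((3/10 + 3)*84)) = 774/(((33/10)*84)) = 774/(1386/5) = 774*(5/1386) = 215/77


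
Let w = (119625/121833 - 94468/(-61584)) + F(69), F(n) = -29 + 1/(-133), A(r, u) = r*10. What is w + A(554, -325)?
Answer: 152830490584481/27719281716 ≈ 5513.5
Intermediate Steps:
A(r, u) = 10*r
F(n) = -3858/133 (F(n) = -29 - 1/133 = -3858/133)
w = -734330122159/27719281716 (w = (119625/121833 - 94468/(-61584)) - 3858/133 = (119625*(1/121833) - 94468*(-1/61584)) - 3858/133 = (39875/40611 + 23617/15396) - 3858/133 = 524341829/208415652 - 3858/133 = -734330122159/27719281716 ≈ -26.492)
w + A(554, -325) = -734330122159/27719281716 + 10*554 = -734330122159/27719281716 + 5540 = 152830490584481/27719281716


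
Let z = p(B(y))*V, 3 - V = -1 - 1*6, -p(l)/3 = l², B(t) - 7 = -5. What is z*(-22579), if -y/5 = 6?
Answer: 2709480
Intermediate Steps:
y = -30 (y = -5*6 = -30)
B(t) = 2 (B(t) = 7 - 5 = 2)
p(l) = -3*l²
V = 10 (V = 3 - (-1 - 1*6) = 3 - (-1 - 6) = 3 - 1*(-7) = 3 + 7 = 10)
z = -120 (z = -3*2²*10 = -3*4*10 = -12*10 = -120)
z*(-22579) = -120*(-22579) = 2709480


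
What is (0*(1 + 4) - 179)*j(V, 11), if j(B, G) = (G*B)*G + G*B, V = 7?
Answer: -165396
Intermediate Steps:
j(B, G) = B*G + B*G**2 (j(B, G) = (B*G)*G + B*G = B*G**2 + B*G = B*G + B*G**2)
(0*(1 + 4) - 179)*j(V, 11) = (0*(1 + 4) - 179)*(7*11*(1 + 11)) = (0*5 - 179)*(7*11*12) = (0 - 179)*924 = -179*924 = -165396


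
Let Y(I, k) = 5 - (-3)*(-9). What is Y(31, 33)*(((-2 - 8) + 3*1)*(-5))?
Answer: -770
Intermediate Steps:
Y(I, k) = -22 (Y(I, k) = 5 - 1*27 = 5 - 27 = -22)
Y(31, 33)*(((-2 - 8) + 3*1)*(-5)) = -22*((-2 - 8) + 3*1)*(-5) = -22*(-10 + 3)*(-5) = -(-154)*(-5) = -22*35 = -770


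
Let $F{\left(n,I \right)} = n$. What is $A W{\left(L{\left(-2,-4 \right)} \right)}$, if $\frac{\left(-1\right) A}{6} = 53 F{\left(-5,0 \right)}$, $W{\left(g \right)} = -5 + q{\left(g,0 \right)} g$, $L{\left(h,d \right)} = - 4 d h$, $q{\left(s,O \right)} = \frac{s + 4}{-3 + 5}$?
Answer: $704370$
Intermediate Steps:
$q{\left(s,O \right)} = 2 + \frac{s}{2}$ ($q{\left(s,O \right)} = \frac{4 + s}{2} = \left(4 + s\right) \frac{1}{2} = 2 + \frac{s}{2}$)
$L{\left(h,d \right)} = - 4 d h$
$W{\left(g \right)} = -5 + g \left(2 + \frac{g}{2}\right)$ ($W{\left(g \right)} = -5 + \left(2 + \frac{g}{2}\right) g = -5 + g \left(2 + \frac{g}{2}\right)$)
$A = 1590$ ($A = - 6 \cdot 53 \left(-5\right) = \left(-6\right) \left(-265\right) = 1590$)
$A W{\left(L{\left(-2,-4 \right)} \right)} = 1590 \left(-5 + \frac{\left(-4\right) \left(-4\right) \left(-2\right) \left(4 - \left(-16\right) \left(-2\right)\right)}{2}\right) = 1590 \left(-5 + \frac{1}{2} \left(-32\right) \left(4 - 32\right)\right) = 1590 \left(-5 + \frac{1}{2} \left(-32\right) \left(-28\right)\right) = 1590 \left(-5 + 448\right) = 1590 \cdot 443 = 704370$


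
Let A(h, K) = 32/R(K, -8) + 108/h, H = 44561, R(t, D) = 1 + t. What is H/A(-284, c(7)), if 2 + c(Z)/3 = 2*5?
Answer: 79095775/1597 ≈ 49528.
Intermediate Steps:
c(Z) = 24 (c(Z) = -6 + 3*(2*5) = -6 + 3*10 = -6 + 30 = 24)
A(h, K) = 32/(1 + K) + 108/h
H/A(-284, c(7)) = 44561/(32/(1 + 24) + 108/(-284)) = 44561/(32/25 + 108*(-1/284)) = 44561/(32*(1/25) - 27/71) = 44561/(32/25 - 27/71) = 44561/(1597/1775) = 44561*(1775/1597) = 79095775/1597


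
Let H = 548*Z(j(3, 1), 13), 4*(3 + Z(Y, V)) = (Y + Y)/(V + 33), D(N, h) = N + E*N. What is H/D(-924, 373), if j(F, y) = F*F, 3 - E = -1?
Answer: 12193/35420 ≈ 0.34424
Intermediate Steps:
E = 4 (E = 3 - 1*(-1) = 3 + 1 = 4)
j(F, y) = F²
D(N, h) = 5*N (D(N, h) = N + 4*N = 5*N)
Z(Y, V) = -3 + Y/(2*(33 + V)) (Z(Y, V) = -3 + ((Y + Y)/(V + 33))/4 = -3 + ((2*Y)/(33 + V))/4 = -3 + (2*Y/(33 + V))/4 = -3 + Y/(2*(33 + V)))
H = -36579/23 (H = 548*((-198 + 3² - 6*13)/(2*(33 + 13))) = 548*((½)*(-198 + 9 - 78)/46) = 548*((½)*(1/46)*(-267)) = 548*(-267/92) = -36579/23 ≈ -1590.4)
H/D(-924, 373) = -36579/(23*(5*(-924))) = -36579/23/(-4620) = -36579/23*(-1/4620) = 12193/35420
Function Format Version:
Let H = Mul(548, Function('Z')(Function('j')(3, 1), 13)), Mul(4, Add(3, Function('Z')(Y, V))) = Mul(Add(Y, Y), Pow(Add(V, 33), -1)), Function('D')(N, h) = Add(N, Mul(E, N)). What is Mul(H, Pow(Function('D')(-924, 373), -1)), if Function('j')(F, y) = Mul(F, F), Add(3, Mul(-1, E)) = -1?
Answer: Rational(12193, 35420) ≈ 0.34424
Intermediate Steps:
E = 4 (E = Add(3, Mul(-1, -1)) = Add(3, 1) = 4)
Function('j')(F, y) = Pow(F, 2)
Function('D')(N, h) = Mul(5, N) (Function('D')(N, h) = Add(N, Mul(4, N)) = Mul(5, N))
Function('Z')(Y, V) = Add(-3, Mul(Rational(1, 2), Y, Pow(Add(33, V), -1))) (Function('Z')(Y, V) = Add(-3, Mul(Rational(1, 4), Mul(Add(Y, Y), Pow(Add(V, 33), -1)))) = Add(-3, Mul(Rational(1, 4), Mul(Mul(2, Y), Pow(Add(33, V), -1)))) = Add(-3, Mul(Rational(1, 4), Mul(2, Y, Pow(Add(33, V), -1)))) = Add(-3, Mul(Rational(1, 2), Y, Pow(Add(33, V), -1))))
H = Rational(-36579, 23) (H = Mul(548, Mul(Rational(1, 2), Pow(Add(33, 13), -1), Add(-198, Pow(3, 2), Mul(-6, 13)))) = Mul(548, Mul(Rational(1, 2), Pow(46, -1), Add(-198, 9, -78))) = Mul(548, Mul(Rational(1, 2), Rational(1, 46), -267)) = Mul(548, Rational(-267, 92)) = Rational(-36579, 23) ≈ -1590.4)
Mul(H, Pow(Function('D')(-924, 373), -1)) = Mul(Rational(-36579, 23), Pow(Mul(5, -924), -1)) = Mul(Rational(-36579, 23), Pow(-4620, -1)) = Mul(Rational(-36579, 23), Rational(-1, 4620)) = Rational(12193, 35420)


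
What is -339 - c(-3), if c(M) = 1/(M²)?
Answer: -3052/9 ≈ -339.11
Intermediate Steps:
c(M) = M⁻²
-339 - c(-3) = -339 - 1/(-3)² = -339 - 1*⅑ = -339 - ⅑ = -3052/9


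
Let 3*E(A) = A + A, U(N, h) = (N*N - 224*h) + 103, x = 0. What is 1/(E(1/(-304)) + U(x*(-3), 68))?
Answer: -456/6898825 ≈ -6.6098e-5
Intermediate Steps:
U(N, h) = 103 + N**2 - 224*h (U(N, h) = (N**2 - 224*h) + 103 = 103 + N**2 - 224*h)
E(A) = 2*A/3 (E(A) = (A + A)/3 = (2*A)/3 = 2*A/3)
1/(E(1/(-304)) + U(x*(-3), 68)) = 1/((2/3)/(-304) + (103 + (0*(-3))**2 - 224*68)) = 1/((2/3)*(-1/304) + (103 + 0**2 - 15232)) = 1/(-1/456 + (103 + 0 - 15232)) = 1/(-1/456 - 15129) = 1/(-6898825/456) = -456/6898825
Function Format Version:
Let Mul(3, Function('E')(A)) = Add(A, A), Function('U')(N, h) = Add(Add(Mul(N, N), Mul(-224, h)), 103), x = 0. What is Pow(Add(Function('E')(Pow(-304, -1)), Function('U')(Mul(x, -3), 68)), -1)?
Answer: Rational(-456, 6898825) ≈ -6.6098e-5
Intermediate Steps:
Function('U')(N, h) = Add(103, Pow(N, 2), Mul(-224, h)) (Function('U')(N, h) = Add(Add(Pow(N, 2), Mul(-224, h)), 103) = Add(103, Pow(N, 2), Mul(-224, h)))
Function('E')(A) = Mul(Rational(2, 3), A) (Function('E')(A) = Mul(Rational(1, 3), Add(A, A)) = Mul(Rational(1, 3), Mul(2, A)) = Mul(Rational(2, 3), A))
Pow(Add(Function('E')(Pow(-304, -1)), Function('U')(Mul(x, -3), 68)), -1) = Pow(Add(Mul(Rational(2, 3), Pow(-304, -1)), Add(103, Pow(Mul(0, -3), 2), Mul(-224, 68))), -1) = Pow(Add(Mul(Rational(2, 3), Rational(-1, 304)), Add(103, Pow(0, 2), -15232)), -1) = Pow(Add(Rational(-1, 456), Add(103, 0, -15232)), -1) = Pow(Add(Rational(-1, 456), -15129), -1) = Pow(Rational(-6898825, 456), -1) = Rational(-456, 6898825)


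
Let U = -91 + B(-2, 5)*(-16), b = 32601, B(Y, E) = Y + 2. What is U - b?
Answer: -32692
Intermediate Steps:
B(Y, E) = 2 + Y
U = -91 (U = -91 + (2 - 2)*(-16) = -91 + 0*(-16) = -91 + 0 = -91)
U - b = -91 - 1*32601 = -91 - 32601 = -32692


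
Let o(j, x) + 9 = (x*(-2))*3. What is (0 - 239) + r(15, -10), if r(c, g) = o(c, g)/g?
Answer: -2441/10 ≈ -244.10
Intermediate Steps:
o(j, x) = -9 - 6*x (o(j, x) = -9 + (x*(-2))*3 = -9 - 2*x*3 = -9 - 6*x)
r(c, g) = (-9 - 6*g)/g
(0 - 239) + r(15, -10) = (0 - 239) + (-6 - 9/(-10)) = -239 + (-6 - 9*(-⅒)) = -239 + (-6 + 9/10) = -239 - 51/10 = -2441/10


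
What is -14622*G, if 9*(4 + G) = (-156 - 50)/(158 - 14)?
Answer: 6567715/108 ≈ 60812.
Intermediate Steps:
G = -2695/648 (G = -4 + ((-156 - 50)/(158 - 14))/9 = -4 + (-206/144)/9 = -4 + (-206*1/144)/9 = -4 + (⅑)*(-103/72) = -4 - 103/648 = -2695/648 ≈ -4.1590)
-14622*G = -14622*(-2695/648) = 6567715/108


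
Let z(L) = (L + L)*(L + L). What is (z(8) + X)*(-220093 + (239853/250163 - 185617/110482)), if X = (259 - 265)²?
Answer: -888127081328927198/13819254283 ≈ -6.4267e+7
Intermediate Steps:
z(L) = 4*L² (z(L) = (2*L)*(2*L) = 4*L²)
X = 36 (X = (-6)² = 36)
(z(8) + X)*(-220093 + (239853/250163 - 185617/110482)) = (4*8² + 36)*(-220093 + (239853/250163 - 185617/110482)) = (4*64 + 36)*(-220093 + (239853*(1/250163) - 185617*1/110482)) = (256 + 36)*(-220093 + (239853/250163 - 185617/110482)) = 292*(-220093 - 19935066425/27638508566) = 292*(-6083062200883063/27638508566) = -888127081328927198/13819254283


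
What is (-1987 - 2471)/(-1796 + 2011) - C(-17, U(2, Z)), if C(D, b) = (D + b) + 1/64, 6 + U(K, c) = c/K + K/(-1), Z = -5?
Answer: 92873/13760 ≈ 6.7495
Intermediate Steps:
U(K, c) = -6 - K + c/K (U(K, c) = -6 + (c/K + K/(-1)) = -6 + (c/K + K*(-1)) = -6 + (c/K - K) = -6 + (-K + c/K) = -6 - K + c/K)
C(D, b) = 1/64 + D + b (C(D, b) = (D + b) + 1/64 = 1/64 + D + b)
(-1987 - 2471)/(-1796 + 2011) - C(-17, U(2, Z)) = (-1987 - 2471)/(-1796 + 2011) - (1/64 - 17 + (-6 - 1*2 - 5/2)) = -4458/215 - (1/64 - 17 + (-6 - 2 - 5*1/2)) = -4458*1/215 - (1/64 - 17 + (-6 - 2 - 5/2)) = -4458/215 - (1/64 - 17 - 21/2) = -4458/215 - 1*(-1759/64) = -4458/215 + 1759/64 = 92873/13760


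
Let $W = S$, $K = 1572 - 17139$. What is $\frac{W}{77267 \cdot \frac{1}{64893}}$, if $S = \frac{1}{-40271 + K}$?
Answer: $- \frac{64893}{4314434746} \approx -1.5041 \cdot 10^{-5}$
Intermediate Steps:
$K = -15567$
$S = - \frac{1}{55838}$ ($S = \frac{1}{-40271 - 15567} = \frac{1}{-55838} = - \frac{1}{55838} \approx -1.7909 \cdot 10^{-5}$)
$W = - \frac{1}{55838} \approx -1.7909 \cdot 10^{-5}$
$\frac{W}{77267 \cdot \frac{1}{64893}} = - \frac{1}{55838 \cdot \frac{77267}{64893}} = \left(- \frac{1}{55838}\right) \frac{64893}{77267} = - \frac{64893}{4314434746}$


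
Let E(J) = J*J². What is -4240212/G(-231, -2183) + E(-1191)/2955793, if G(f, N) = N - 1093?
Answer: 583223244560/806931489 ≈ 722.77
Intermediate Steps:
G(f, N) = -1093 + N
E(J) = J³
-4240212/G(-231, -2183) + E(-1191)/2955793 = -4240212/(-1093 - 2183) + (-1191)³/2955793 = -4240212/(-3276) - 1689410871*1/2955793 = -4240212*(-1/3276) - 1689410871/2955793 = 353351/273 - 1689410871/2955793 = 583223244560/806931489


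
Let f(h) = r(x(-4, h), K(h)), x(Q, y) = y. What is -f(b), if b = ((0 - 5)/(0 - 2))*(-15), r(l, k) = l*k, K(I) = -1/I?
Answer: 1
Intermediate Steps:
r(l, k) = k*l
b = -75/2 (b = -5/(-2)*(-15) = -5*(-½)*(-15) = (5/2)*(-15) = -75/2 ≈ -37.500)
f(h) = -1 (f(h) = (-1/h)*h = -1)
-f(b) = -1*(-1) = 1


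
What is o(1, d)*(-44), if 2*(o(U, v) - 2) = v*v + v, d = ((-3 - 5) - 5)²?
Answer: -632148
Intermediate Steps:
d = 169 (d = (-8 - 5)² = (-13)² = 169)
o(U, v) = 2 + v/2 + v²/2 (o(U, v) = 2 + (v*v + v)/2 = 2 + (v² + v)/2 = 2 + (v + v²)/2 = 2 + (v/2 + v²/2) = 2 + v/2 + v²/2)
o(1, d)*(-44) = (2 + (½)*169 + (½)*169²)*(-44) = (2 + 169/2 + (½)*28561)*(-44) = (2 + 169/2 + 28561/2)*(-44) = 14367*(-44) = -632148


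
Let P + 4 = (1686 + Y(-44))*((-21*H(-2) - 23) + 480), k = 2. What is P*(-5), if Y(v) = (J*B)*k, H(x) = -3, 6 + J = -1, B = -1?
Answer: -4419980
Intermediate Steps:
J = -7 (J = -6 - 1 = -7)
Y(v) = 14 (Y(v) = -7*(-1)*2 = 7*2 = 14)
P = 883996 (P = -4 + (1686 + 14)*((-21*(-3) - 23) + 480) = -4 + 1700*((63 - 23) + 480) = -4 + 1700*(40 + 480) = -4 + 1700*520 = -4 + 884000 = 883996)
P*(-5) = 883996*(-5) = -4419980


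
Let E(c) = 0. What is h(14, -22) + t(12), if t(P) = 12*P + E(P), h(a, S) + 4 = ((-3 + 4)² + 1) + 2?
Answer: 144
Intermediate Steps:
h(a, S) = 0 (h(a, S) = -4 + (((-3 + 4)² + 1) + 2) = -4 + ((1² + 1) + 2) = -4 + ((1 + 1) + 2) = -4 + (2 + 2) = -4 + 4 = 0)
t(P) = 12*P (t(P) = 12*P + 0 = 12*P)
h(14, -22) + t(12) = 0 + 12*12 = 0 + 144 = 144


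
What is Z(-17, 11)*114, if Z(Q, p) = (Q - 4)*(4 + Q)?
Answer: 31122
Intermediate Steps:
Z(Q, p) = (-4 + Q)*(4 + Q)
Z(-17, 11)*114 = (-16 + (-17)²)*114 = (-16 + 289)*114 = 273*114 = 31122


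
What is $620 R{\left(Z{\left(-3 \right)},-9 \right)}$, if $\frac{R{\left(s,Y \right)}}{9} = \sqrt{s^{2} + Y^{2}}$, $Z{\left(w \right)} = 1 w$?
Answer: $16740 \sqrt{10} \approx 52937.0$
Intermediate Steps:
$Z{\left(w \right)} = w$
$R{\left(s,Y \right)} = 9 \sqrt{Y^{2} + s^{2}}$ ($R{\left(s,Y \right)} = 9 \sqrt{s^{2} + Y^{2}} = 9 \sqrt{Y^{2} + s^{2}}$)
$620 R{\left(Z{\left(-3 \right)},-9 \right)} = 620 \cdot 9 \sqrt{\left(-9\right)^{2} + \left(-3\right)^{2}} = 620 \cdot 9 \sqrt{81 + 9} = 620 \cdot 9 \sqrt{90} = 620 \cdot 9 \cdot 3 \sqrt{10} = 620 \cdot 27 \sqrt{10} = 16740 \sqrt{10}$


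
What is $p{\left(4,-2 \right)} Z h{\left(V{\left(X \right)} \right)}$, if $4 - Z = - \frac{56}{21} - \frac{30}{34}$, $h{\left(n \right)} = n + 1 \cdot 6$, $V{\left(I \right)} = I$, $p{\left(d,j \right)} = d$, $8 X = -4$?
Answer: $\frac{8470}{51} \approx 166.08$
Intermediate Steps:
$X = - \frac{1}{2}$ ($X = \frac{1}{8} \left(-4\right) = - \frac{1}{2} \approx -0.5$)
$h{\left(n \right)} = 6 + n$ ($h{\left(n \right)} = n + 6 = 6 + n$)
$Z = \frac{385}{51}$ ($Z = 4 - \left(- \frac{56}{21} - \frac{30}{34}\right) = 4 - \left(\left(-56\right) \frac{1}{21} - \frac{15}{17}\right) = 4 - \left(- \frac{8}{3} - \frac{15}{17}\right) = 4 - - \frac{181}{51} = 4 + \frac{181}{51} = \frac{385}{51} \approx 7.549$)
$p{\left(4,-2 \right)} Z h{\left(V{\left(X \right)} \right)} = 4 \cdot \frac{385}{51} \left(6 - \frac{1}{2}\right) = \frac{1540}{51} \cdot \frac{11}{2} = \frac{8470}{51}$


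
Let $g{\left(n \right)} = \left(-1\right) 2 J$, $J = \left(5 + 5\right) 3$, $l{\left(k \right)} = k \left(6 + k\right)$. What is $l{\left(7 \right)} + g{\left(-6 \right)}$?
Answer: $31$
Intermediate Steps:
$J = 30$ ($J = 10 \cdot 3 = 30$)
$g{\left(n \right)} = -60$ ($g{\left(n \right)} = \left(-1\right) 2 \cdot 30 = \left(-2\right) 30 = -60$)
$l{\left(7 \right)} + g{\left(-6 \right)} = 7 \left(6 + 7\right) - 60 = 7 \cdot 13 - 60 = 91 - 60 = 31$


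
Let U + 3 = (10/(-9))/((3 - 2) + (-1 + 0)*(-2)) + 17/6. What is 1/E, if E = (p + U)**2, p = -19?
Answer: 2916/1113025 ≈ 0.0026199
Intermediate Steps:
U = -29/54 (U = -3 + ((10/(-9))/((3 - 2) + (-1 + 0)*(-2)) + 17/6) = -3 + ((10*(-1/9))/(1 - 1*(-2)) + 17*(1/6)) = -3 + (-10/(9*(1 + 2)) + 17/6) = -3 + (-10/9/3 + 17/6) = -3 + (-10/9*1/3 + 17/6) = -3 + (-10/27 + 17/6) = -3 + 133/54 = -29/54 ≈ -0.53704)
E = 1113025/2916 (E = (-19 - 29/54)**2 = (-1055/54)**2 = 1113025/2916 ≈ 381.70)
1/E = 1/(1113025/2916) = 2916/1113025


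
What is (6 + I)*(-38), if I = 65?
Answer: -2698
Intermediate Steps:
(6 + I)*(-38) = (6 + 65)*(-38) = 71*(-38) = -2698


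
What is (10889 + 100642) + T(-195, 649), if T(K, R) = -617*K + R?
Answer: 232495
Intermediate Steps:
T(K, R) = R - 617*K
(10889 + 100642) + T(-195, 649) = (10889 + 100642) + (649 - 617*(-195)) = 111531 + (649 + 120315) = 111531 + 120964 = 232495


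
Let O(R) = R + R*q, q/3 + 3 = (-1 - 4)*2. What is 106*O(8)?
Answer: -32224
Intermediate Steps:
q = -39 (q = -9 + 3*((-1 - 4)*2) = -9 + 3*(-5*2) = -9 + 3*(-10) = -9 - 30 = -39)
O(R) = -38*R (O(R) = R + R*(-39) = R - 39*R = -38*R)
106*O(8) = 106*(-38*8) = 106*(-304) = -32224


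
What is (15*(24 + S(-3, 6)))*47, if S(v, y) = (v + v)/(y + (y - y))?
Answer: 16215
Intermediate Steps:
S(v, y) = 2*v/y (S(v, y) = (2*v)/(y + 0) = (2*v)/y = 2*v/y)
(15*(24 + S(-3, 6)))*47 = (15*(24 + 2*(-3)/6))*47 = (15*(24 + 2*(-3)*(⅙)))*47 = (15*(24 - 1))*47 = (15*23)*47 = 345*47 = 16215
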